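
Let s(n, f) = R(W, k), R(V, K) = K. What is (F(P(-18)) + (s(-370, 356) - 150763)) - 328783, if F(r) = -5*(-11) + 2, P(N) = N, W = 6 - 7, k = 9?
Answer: -479480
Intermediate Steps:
W = -1
F(r) = 57 (F(r) = 55 + 2 = 57)
s(n, f) = 9
(F(P(-18)) + (s(-370, 356) - 150763)) - 328783 = (57 + (9 - 150763)) - 328783 = (57 - 150754) - 328783 = -150697 - 328783 = -479480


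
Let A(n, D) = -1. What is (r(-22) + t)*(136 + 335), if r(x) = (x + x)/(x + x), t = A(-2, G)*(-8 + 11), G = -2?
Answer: -942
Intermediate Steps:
t = -3 (t = -(-8 + 11) = -1*3 = -3)
r(x) = 1 (r(x) = (2*x)/((2*x)) = (2*x)*(1/(2*x)) = 1)
(r(-22) + t)*(136 + 335) = (1 - 3)*(136 + 335) = -2*471 = -942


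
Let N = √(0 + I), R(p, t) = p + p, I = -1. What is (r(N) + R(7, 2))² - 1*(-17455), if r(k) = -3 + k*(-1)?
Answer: 17575 - 22*I ≈ 17575.0 - 22.0*I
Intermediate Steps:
R(p, t) = 2*p
N = I (N = √(0 - 1) = √(-1) = I ≈ 1.0*I)
r(k) = -3 - k
(r(N) + R(7, 2))² - 1*(-17455) = ((-3 - I) + 2*7)² - 1*(-17455) = ((-3 - I) + 14)² + 17455 = (11 - I)² + 17455 = 17455 + (11 - I)²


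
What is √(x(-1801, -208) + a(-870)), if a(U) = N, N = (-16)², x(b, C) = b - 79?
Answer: 2*I*√406 ≈ 40.299*I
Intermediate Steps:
x(b, C) = -79 + b
N = 256
a(U) = 256
√(x(-1801, -208) + a(-870)) = √((-79 - 1801) + 256) = √(-1880 + 256) = √(-1624) = 2*I*√406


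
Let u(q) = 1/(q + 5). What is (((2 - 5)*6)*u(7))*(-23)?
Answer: 69/2 ≈ 34.500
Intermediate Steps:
u(q) = 1/(5 + q)
(((2 - 5)*6)*u(7))*(-23) = (((2 - 5)*6)/(5 + 7))*(-23) = (-3*6/12)*(-23) = -18*1/12*(-23) = -3/2*(-23) = 69/2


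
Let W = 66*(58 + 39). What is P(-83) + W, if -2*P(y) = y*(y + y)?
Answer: -487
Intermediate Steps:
W = 6402 (W = 66*97 = 6402)
P(y) = -y² (P(y) = -y*(y + y)/2 = -y*2*y/2 = -y²)
P(-83) + W = -1*(-83)² + 6402 = -1*6889 + 6402 = -6889 + 6402 = -487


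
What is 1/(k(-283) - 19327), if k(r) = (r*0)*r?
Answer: -1/19327 ≈ -5.1741e-5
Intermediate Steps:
k(r) = 0 (k(r) = 0*r = 0)
1/(k(-283) - 19327) = 1/(0 - 19327) = 1/(-19327) = -1/19327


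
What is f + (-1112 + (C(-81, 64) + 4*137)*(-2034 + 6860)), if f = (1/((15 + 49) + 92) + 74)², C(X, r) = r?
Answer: 71982893425/24336 ≈ 2.9579e+6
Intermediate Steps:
f = 133287025/24336 (f = (1/(64 + 92) + 74)² = (1/156 + 74)² = (11545/156)² = 133287025/24336 ≈ 5476.9)
f + (-1112 + (C(-81, 64) + 4*137)*(-2034 + 6860)) = 133287025/24336 + (-1112 + (64 + 4*137)*(-2034 + 6860)) = 133287025/24336 + (-1112 + (64 + 548)*4826) = 133287025/24336 + (-1112 + 612*4826) = 133287025/24336 + (-1112 + 2953512) = 133287025/24336 + 2952400 = 71982893425/24336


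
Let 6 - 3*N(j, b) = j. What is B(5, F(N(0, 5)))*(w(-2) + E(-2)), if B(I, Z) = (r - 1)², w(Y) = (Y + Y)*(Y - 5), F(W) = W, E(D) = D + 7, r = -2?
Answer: 297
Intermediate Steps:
N(j, b) = 2 - j/3
E(D) = 7 + D
w(Y) = 2*Y*(-5 + Y) (w(Y) = (2*Y)*(-5 + Y) = 2*Y*(-5 + Y))
B(I, Z) = 9 (B(I, Z) = (-2 - 1)² = (-3)² = 9)
B(5, F(N(0, 5)))*(w(-2) + E(-2)) = 9*(2*(-2)*(-5 - 2) + (7 - 2)) = 9*(2*(-2)*(-7) + 5) = 9*(28 + 5) = 9*33 = 297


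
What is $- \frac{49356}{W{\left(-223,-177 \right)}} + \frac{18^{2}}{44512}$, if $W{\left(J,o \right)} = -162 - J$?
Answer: $- \frac{549228627}{678808} \approx -809.11$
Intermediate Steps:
$- \frac{49356}{W{\left(-223,-177 \right)}} + \frac{18^{2}}{44512} = - \frac{49356}{-162 - -223} + \frac{18^{2}}{44512} = - \frac{49356}{-162 + 223} + 324 \cdot \frac{1}{44512} = - \frac{49356}{61} + \frac{81}{11128} = - \frac{549228627}{678808}$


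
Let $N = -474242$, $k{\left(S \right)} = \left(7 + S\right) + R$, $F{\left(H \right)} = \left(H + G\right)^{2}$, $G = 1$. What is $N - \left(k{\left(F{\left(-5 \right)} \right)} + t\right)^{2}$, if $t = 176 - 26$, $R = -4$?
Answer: $-502803$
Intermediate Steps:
$F{\left(H \right)} = \left(1 + H\right)^{2}$ ($F{\left(H \right)} = \left(H + 1\right)^{2} = \left(1 + H\right)^{2}$)
$k{\left(S \right)} = 3 + S$ ($k{\left(S \right)} = \left(7 + S\right) - 4 = 3 + S$)
$t = 150$ ($t = 176 - 26 = 150$)
$N - \left(k{\left(F{\left(-5 \right)} \right)} + t\right)^{2} = -474242 - \left(\left(3 + \left(1 - 5\right)^{2}\right) + 150\right)^{2} = -474242 - \left(\left(3 + \left(-4\right)^{2}\right) + 150\right)^{2} = -474242 - \left(\left(3 + 16\right) + 150\right)^{2} = -474242 - \left(19 + 150\right)^{2} = -474242 - 169^{2} = -474242 - 28561 = -502803$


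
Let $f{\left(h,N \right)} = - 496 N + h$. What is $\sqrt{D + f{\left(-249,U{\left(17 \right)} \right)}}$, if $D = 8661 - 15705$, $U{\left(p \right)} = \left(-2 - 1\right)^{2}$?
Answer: $i \sqrt{11757} \approx 108.43 i$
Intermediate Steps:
$U{\left(p \right)} = 9$ ($U{\left(p \right)} = \left(-3\right)^{2} = 9$)
$f{\left(h,N \right)} = h - 496 N$
$D = -7044$
$\sqrt{D + f{\left(-249,U{\left(17 \right)} \right)}} = \sqrt{-7044 - 4713} = \sqrt{-11757} = i \sqrt{11757}$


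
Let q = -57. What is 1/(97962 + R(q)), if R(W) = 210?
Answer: 1/98172 ≈ 1.0186e-5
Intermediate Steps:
1/(97962 + R(q)) = 1/(97962 + 210) = 1/98172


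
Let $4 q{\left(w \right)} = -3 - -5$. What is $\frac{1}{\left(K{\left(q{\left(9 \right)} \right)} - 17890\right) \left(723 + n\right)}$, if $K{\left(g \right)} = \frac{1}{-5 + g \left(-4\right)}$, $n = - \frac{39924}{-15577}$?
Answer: $- \frac{15577}{202196094135} \approx -7.7039 \cdot 10^{-8}$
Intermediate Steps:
$q{\left(w \right)} = \frac{1}{2}$ ($q{\left(w \right)} = \frac{-3 - -5}{4} = \frac{-3 + 5}{4} = \frac{1}{4} \cdot 2 = \frac{1}{2}$)
$n = \frac{39924}{15577}$ ($n = \left(-39924\right) \left(- \frac{1}{15577}\right) = \frac{39924}{15577} \approx 2.563$)
$K{\left(g \right)} = \frac{1}{-5 - 4 g}$
$\frac{1}{\left(K{\left(q{\left(9 \right)} \right)} - 17890\right) \left(723 + n\right)} = \frac{1}{\left(- \frac{1}{5 + 4 \cdot \frac{1}{2}} - 17890\right) \left(723 + \frac{39924}{15577}\right)} = \frac{1}{\left(- \frac{1}{5 + 2} - 17890\right) \frac{11302095}{15577}} = \frac{1}{\left(- \frac{1}{7} - 17890\right) \frac{11302095}{15577}} = \frac{1}{\left(- \frac{125231}{7}\right) \frac{11302095}{15577}} = \frac{1}{- \frac{202196094135}{15577}} = - \frac{15577}{202196094135}$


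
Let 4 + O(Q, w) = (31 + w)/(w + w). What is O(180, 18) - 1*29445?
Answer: -1060115/36 ≈ -29448.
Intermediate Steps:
O(Q, w) = -4 + (31 + w)/(2*w) (O(Q, w) = -4 + (31 + w)/(w + w) = -4 + (31 + w)/((2*w)) = -4 + (31 + w)*(1/(2*w)) = -4 + (31 + w)/(2*w))
O(180, 18) - 1*29445 = (½)*(31 - 7*18)/18 - 1*29445 = (½)*(1/18)*(31 - 126) - 29445 = (½)*(1/18)*(-95) - 29445 = -95/36 - 29445 = -1060115/36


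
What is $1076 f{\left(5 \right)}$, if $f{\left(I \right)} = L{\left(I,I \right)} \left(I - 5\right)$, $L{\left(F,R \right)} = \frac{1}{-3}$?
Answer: $0$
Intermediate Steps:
$L{\left(F,R \right)} = - \frac{1}{3}$
$f{\left(I \right)} = \frac{5}{3} - \frac{I}{3}$ ($f{\left(I \right)} = - \frac{I - 5}{3} = - \frac{-5 + I}{3} = \frac{5}{3} - \frac{I}{3}$)
$1076 f{\left(5 \right)} = 1076 \left(\frac{5}{3} - \frac{5}{3}\right) = 1076 \cdot 0 = 0$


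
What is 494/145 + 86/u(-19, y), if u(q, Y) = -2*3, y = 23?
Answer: -4753/435 ≈ -10.926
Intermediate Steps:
u(q, Y) = -6
494/145 + 86/u(-19, y) = 494/145 + 86/(-6) = 494*(1/145) + 86*(-1/6) = 494/145 - 43/3 = -4753/435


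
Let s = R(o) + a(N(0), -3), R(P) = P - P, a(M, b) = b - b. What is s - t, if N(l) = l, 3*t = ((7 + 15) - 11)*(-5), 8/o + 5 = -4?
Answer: 55/3 ≈ 18.333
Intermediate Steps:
o = -8/9 (o = 8/(-5 - 4) = 8/(-9) = 8*(-⅑) = -8/9 ≈ -0.88889)
t = -55/3 (t = (((7 + 15) - 11)*(-5))/3 = ((22 - 11)*(-5))/3 = (11*(-5))/3 = (⅓)*(-55) = -55/3 ≈ -18.333)
a(M, b) = 0
R(P) = 0
s = 0 (s = 0 + 0 = 0)
s - t = 0 - 1*(-55/3) = 0 + 55/3 = 55/3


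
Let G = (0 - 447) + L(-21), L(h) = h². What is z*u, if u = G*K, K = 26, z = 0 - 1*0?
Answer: 0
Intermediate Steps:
G = -6 (G = (0 - 447) + (-21)² = -447 + 441 = -6)
z = 0 (z = 0 + 0 = 0)
u = -156 (u = -6*26 = -156)
z*u = 0*(-156) = 0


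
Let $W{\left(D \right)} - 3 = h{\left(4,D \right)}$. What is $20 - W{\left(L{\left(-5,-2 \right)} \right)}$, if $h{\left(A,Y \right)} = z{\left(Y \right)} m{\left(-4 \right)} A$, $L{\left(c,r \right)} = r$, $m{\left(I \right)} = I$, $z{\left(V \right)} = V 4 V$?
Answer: $273$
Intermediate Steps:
$z{\left(V \right)} = 4 V^{2}$ ($z{\left(V \right)} = 4 V V = 4 V^{2}$)
$h{\left(A,Y \right)} = - 16 A Y^{2}$ ($h{\left(A,Y \right)} = 4 Y^{2} \left(-4\right) A = - 16 Y^{2} A = - 16 A Y^{2}$)
$W{\left(D \right)} = 3 - 64 D^{2}$
$20 - W{\left(L{\left(-5,-2 \right)} \right)} = 20 - \left(3 - 64 \left(-2\right)^{2}\right) = 20 - \left(3 - 256\right) = 20 - -253 = 20 + 253 = 273$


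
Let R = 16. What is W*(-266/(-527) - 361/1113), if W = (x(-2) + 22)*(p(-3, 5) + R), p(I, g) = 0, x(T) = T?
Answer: 33859520/586551 ≈ 57.726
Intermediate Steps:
W = 320 (W = (-2 + 22)*(0 + 16) = 20*16 = 320)
W*(-266/(-527) - 361/1113) = 320*(-266/(-527) - 361/1113) = 320*(-266*(-1/527) - 361*1/1113) = 320*(266/527 - 361/1113) = 320*(105811/586551) = 33859520/586551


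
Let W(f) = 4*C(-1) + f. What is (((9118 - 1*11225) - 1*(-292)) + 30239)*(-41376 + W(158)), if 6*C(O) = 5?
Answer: -3514457056/3 ≈ -1.1715e+9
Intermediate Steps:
C(O) = ⅚ (C(O) = (⅙)*5 = ⅚)
W(f) = 10/3 + f (W(f) = 4*(⅚) + f = 10/3 + f)
(((9118 - 1*11225) - 1*(-292)) + 30239)*(-41376 + W(158)) = (((9118 - 1*11225) - 1*(-292)) + 30239)*(-41376 + (10/3 + 158)) = (((9118 - 11225) + 292) + 30239)*(-41376 + 484/3) = ((-2107 + 292) + 30239)*(-123644/3) = (-1815 + 30239)*(-123644/3) = 28424*(-123644/3) = -3514457056/3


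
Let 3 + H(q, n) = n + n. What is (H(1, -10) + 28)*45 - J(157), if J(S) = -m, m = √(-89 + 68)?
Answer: 225 + I*√21 ≈ 225.0 + 4.5826*I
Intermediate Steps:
H(q, n) = -3 + 2*n (H(q, n) = -3 + (n + n) = -3 + 2*n)
m = I*√21 (m = √(-21) = I*√21 ≈ 4.5826*I)
J(S) = -I*√21
(H(1, -10) + 28)*45 - J(157) = ((-3 + 2*(-10)) + 28)*45 - (-1)*I*√21 = ((-3 - 20) + 28)*45 + I*√21 = (-23 + 28)*45 + I*√21 = 5*45 + I*√21 = 225 + I*√21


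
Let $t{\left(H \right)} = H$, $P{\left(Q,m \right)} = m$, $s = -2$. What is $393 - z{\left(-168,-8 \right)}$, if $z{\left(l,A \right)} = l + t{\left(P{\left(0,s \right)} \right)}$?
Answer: $563$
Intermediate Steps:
$z{\left(l,A \right)} = -2 + l$ ($z{\left(l,A \right)} = l - 2 = -2 + l$)
$393 - z{\left(-168,-8 \right)} = 393 - \left(-2 - 168\right) = 393 - -170 = 393 + 170 = 563$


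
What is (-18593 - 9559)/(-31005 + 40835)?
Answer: -14076/4915 ≈ -2.8639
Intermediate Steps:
(-18593 - 9559)/(-31005 + 40835) = -28152/9830 = -28152*1/9830 = -14076/4915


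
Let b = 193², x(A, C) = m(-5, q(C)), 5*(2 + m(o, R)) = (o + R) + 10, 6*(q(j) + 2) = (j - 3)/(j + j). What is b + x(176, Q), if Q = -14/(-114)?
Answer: 3910957/105 ≈ 37247.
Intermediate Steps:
Q = 7/57 (Q = -14*(-1/114) = 7/57 ≈ 0.12281)
q(j) = -2 + (-3 + j)/(12*j) (q(j) = -2 + ((j - 3)/(j + j))/6 = -2 + ((-3 + j)/((2*j)))/6 = -2 + ((-3 + j)*(1/(2*j)))/6 = -2 + ((-3 + j)/(2*j))/6 = -2 + (-3 + j)/(12*j))
m(o, R) = R/5 + o/5 (m(o, R) = -2 + ((o + R) + 10)/5 = -2 + ((R + o) + 10)/5 = -2 + (10 + R + o)/5 = -2 + (2 + R/5 + o/5) = R/5 + o/5)
x(A, C) = -1 + (-3 - 23*C)/(60*C) (x(A, C) = ((-3 - 23*C)/(12*C))/5 + (⅕)*(-5) = (-3 - 23*C)/(60*C) - 1 = -1 + (-3 - 23*C)/(60*C))
b = 37249
b + x(176, Q) = 37249 + (-3 - 83*7/57)/(60*(7/57)) = 37249 + (1/60)*(57/7)*(-3 - 581/57) = 37249 + (1/60)*(57/7)*(-752/57) = 37249 - 188/105 = 3910957/105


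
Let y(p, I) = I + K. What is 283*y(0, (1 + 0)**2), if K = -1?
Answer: 0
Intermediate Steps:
y(p, I) = -1 + I (y(p, I) = I - 1 = -1 + I)
283*y(0, (1 + 0)**2) = 283*(-1 + (1 + 0)**2) = 283*(-1 + 1**2) = 283*(-1 + 1) = 283*0 = 0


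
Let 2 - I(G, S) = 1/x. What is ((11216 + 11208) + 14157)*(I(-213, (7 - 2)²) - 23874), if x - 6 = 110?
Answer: -101298385893/116 ≈ -8.7326e+8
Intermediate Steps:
x = 116 (x = 6 + 110 = 116)
I(G, S) = 231/116 (I(G, S) = 2 - 1/116 = 231/116)
((11216 + 11208) + 14157)*(I(-213, (7 - 2)²) - 23874) = ((11216 + 11208) + 14157)*(231/116 - 23874) = (22424 + 14157)*(-2769153/116) = 36581*(-2769153/116) = -101298385893/116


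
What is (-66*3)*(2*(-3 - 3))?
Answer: 2376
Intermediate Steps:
(-66*3)*(2*(-3 - 3)) = (-11*18)*(2*(-6)) = -198*(-12) = 2376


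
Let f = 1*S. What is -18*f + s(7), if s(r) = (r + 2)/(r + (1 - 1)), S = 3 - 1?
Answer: -243/7 ≈ -34.714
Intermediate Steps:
S = 2
f = 2 (f = 1*2 = 2)
s(r) = (2 + r)/r (s(r) = (2 + r)/(r + 0) = (2 + r)/r)
-18*f + s(7) = -18*2 + (2 + 7)/7 = -36 + (⅐)*9 = -36 + 9/7 = -243/7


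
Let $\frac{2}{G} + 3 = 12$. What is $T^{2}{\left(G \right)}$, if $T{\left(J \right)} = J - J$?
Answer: $0$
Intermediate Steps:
$G = \frac{2}{9}$ ($G = \frac{2}{-3 + 12} = \frac{2}{9} \approx 0.22222$)
$T{\left(J \right)} = 0$
$T^{2}{\left(G \right)} = 0^{2} = 0$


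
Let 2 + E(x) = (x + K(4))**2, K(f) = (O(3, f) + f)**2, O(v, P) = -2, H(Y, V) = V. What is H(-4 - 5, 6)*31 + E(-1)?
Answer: 193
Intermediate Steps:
K(f) = (-2 + f)**2
E(x) = -2 + (4 + x)**2 (E(x) = -2 + (x + (-2 + 4)**2)**2 = -2 + (x + 2**2)**2 = -2 + (x + 4)**2 = -2 + (4 + x)**2)
H(-4 - 5, 6)*31 + E(-1) = 6*31 + (-2 + (4 - 1)**2) = 186 + (-2 + 3**2) = 186 + (-2 + 9) = 186 + 7 = 193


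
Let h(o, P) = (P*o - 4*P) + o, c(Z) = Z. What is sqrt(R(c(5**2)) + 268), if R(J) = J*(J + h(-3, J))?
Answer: I*sqrt(3557) ≈ 59.641*I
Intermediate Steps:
h(o, P) = o - 4*P + P*o (h(o, P) = (-4*P + P*o) + o = o - 4*P + P*o)
R(J) = J*(-3 - 6*J) (R(J) = J*(J + (-3 - 4*J + J*(-3))) = J*(J + (-3 - 4*J - 3*J)) = J*(J + (-3 - 7*J)) = J*(-3 - 6*J))
sqrt(R(c(5**2)) + 268) = sqrt(-3*5**2*(1 + 2*5**2) + 268) = sqrt(-3*25*(1 + 2*25) + 268) = sqrt(-3*25*(1 + 50) + 268) = sqrt(-3*25*51 + 268) = sqrt(-3825 + 268) = sqrt(-3557) = I*sqrt(3557)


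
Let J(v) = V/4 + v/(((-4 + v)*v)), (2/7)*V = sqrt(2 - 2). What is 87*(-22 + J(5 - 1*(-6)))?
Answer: -13311/7 ≈ -1901.6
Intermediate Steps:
V = 0 (V = 7*sqrt(2 - 2)/2 = 7*sqrt(0)/2 = (7/2)*0 = 0)
J(v) = 1/(-4 + v) (J(v) = 0/4 + v/(((-4 + v)*v)) = 0*(1/4) + v/((v*(-4 + v))) = 0 + v*(1/(v*(-4 + v))) = 0 + 1/(-4 + v) = 1/(-4 + v))
87*(-22 + J(5 - 1*(-6))) = 87*(-22 + 1/(-4 + (5 - 1*(-6)))) = 87*(-22 + 1/(-4 + (5 + 6))) = 87*(-22 + 1/(-4 + 11)) = 87*(-22 + 1/7) = 87*(-153/7) = -13311/7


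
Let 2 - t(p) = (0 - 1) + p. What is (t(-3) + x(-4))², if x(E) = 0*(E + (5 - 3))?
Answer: 36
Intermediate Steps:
x(E) = 0 (x(E) = 0*(E + 2) = 0*(2 + E) = 0)
t(p) = 3 - p (t(p) = 2 - ((0 - 1) + p) = 2 - (-1 + p) = 2 + (1 - p) = 3 - p)
(t(-3) + x(-4))² = ((3 - 1*(-3)) + 0)² = ((3 + 3) + 0)² = (6 + 0)² = 6² = 36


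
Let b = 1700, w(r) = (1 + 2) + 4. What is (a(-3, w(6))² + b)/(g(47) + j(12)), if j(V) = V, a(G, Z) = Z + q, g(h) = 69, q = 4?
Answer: 607/27 ≈ 22.481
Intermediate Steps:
w(r) = 7 (w(r) = 3 + 4 = 7)
a(G, Z) = 4 + Z (a(G, Z) = Z + 4 = 4 + Z)
(a(-3, w(6))² + b)/(g(47) + j(12)) = ((4 + 7)² + 1700)/(69 + 12) = (11² + 1700)/81 = (121 + 1700)*(1/81) = 1821*(1/81) = 607/27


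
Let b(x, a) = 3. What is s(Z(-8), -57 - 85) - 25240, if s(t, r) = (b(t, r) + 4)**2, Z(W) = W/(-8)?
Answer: -25191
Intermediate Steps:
Z(W) = -W/8 (Z(W) = W*(-1/8) = -W/8)
s(t, r) = 49 (s(t, r) = (3 + 4)**2 = 7**2 = 49)
s(Z(-8), -57 - 85) - 25240 = 49 - 25240 = -25191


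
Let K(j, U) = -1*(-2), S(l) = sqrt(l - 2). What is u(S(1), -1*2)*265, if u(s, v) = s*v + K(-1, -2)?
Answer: 530 - 530*I ≈ 530.0 - 530.0*I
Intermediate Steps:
S(l) = sqrt(-2 + l)
K(j, U) = 2
u(s, v) = 2 + s*v (u(s, v) = s*v + 2 = 2 + s*v)
u(S(1), -1*2)*265 = (2 + sqrt(-2 + 1)*(-1*2))*265 = (2 + sqrt(-1)*(-2))*265 = (2 + I*(-2))*265 = (2 - 2*I)*265 = 530 - 530*I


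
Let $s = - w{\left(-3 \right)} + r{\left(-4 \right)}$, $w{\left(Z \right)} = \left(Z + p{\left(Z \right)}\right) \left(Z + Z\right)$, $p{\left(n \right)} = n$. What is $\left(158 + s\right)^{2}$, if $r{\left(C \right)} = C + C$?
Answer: $12996$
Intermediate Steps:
$r{\left(C \right)} = 2 C$
$w{\left(Z \right)} = 4 Z^{2}$ ($w{\left(Z \right)} = \left(Z + Z\right) \left(Z + Z\right) = 2 Z 2 Z = 4 Z^{2}$)
$s = -44$ ($s = - 4 \left(-3\right)^{2} + 2 \left(-4\right) = - 4 \cdot 9 - 8 = \left(-1\right) 36 - 8 = -36 - 8 = -44$)
$\left(158 + s\right)^{2} = \left(158 - 44\right)^{2} = 114^{2} = 12996$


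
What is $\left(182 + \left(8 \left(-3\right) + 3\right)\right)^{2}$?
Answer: $25921$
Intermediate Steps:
$\left(182 + \left(8 \left(-3\right) + 3\right)\right)^{2} = \left(182 + \left(-24 + 3\right)\right)^{2} = \left(182 - 21\right)^{2} = 161^{2} = 25921$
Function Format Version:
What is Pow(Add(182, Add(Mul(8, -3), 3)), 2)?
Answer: 25921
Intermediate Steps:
Pow(Add(182, Add(Mul(8, -3), 3)), 2) = Pow(Add(182, Add(-24, 3)), 2) = Pow(Add(182, -21), 2) = Pow(161, 2) = 25921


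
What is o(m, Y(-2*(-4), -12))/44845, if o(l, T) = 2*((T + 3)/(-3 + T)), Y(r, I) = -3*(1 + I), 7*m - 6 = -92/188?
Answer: 12/224225 ≈ 5.3518e-5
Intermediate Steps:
m = 37/47 (m = 6/7 + (-92/188)/7 = 6/7 + (-92*1/188)/7 = 6/7 + (1/7)*(-23/47) = 6/7 - 23/329 = 37/47 ≈ 0.78723)
Y(r, I) = -3 - 3*I
o(l, T) = 2*(3 + T)/(-3 + T) (o(l, T) = 2*((3 + T)/(-3 + T)) = 2*(3 + T)/(-3 + T))
o(m, Y(-2*(-4), -12))/44845 = (2*(3 + (-3 - 3*(-12)))/(-3 + (-3 - 3*(-12))))/44845 = (2*(3 + (-3 + 36))/(-3 + (-3 + 36)))*(1/44845) = (2*(3 + 33)/(-3 + 33))*(1/44845) = (2*36/30)*(1/44845) = (2*(1/30)*36)*(1/44845) = (12/5)*(1/44845) = 12/224225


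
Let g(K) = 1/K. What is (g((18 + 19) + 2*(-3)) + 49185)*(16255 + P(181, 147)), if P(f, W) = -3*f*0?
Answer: 24784583680/31 ≈ 7.9950e+8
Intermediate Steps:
P(f, W) = 0
(g((18 + 19) + 2*(-3)) + 49185)*(16255 + P(181, 147)) = (1/((18 + 19) + 2*(-3)) + 49185)*(16255 + 0) = (1/(37 - 6) + 49185)*16255 = (1/31 + 49185)*16255 = (1524736/31)*16255 = 24784583680/31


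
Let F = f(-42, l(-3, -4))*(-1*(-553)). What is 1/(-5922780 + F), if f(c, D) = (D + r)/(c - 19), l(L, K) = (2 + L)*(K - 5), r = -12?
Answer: -61/361287921 ≈ -1.6884e-7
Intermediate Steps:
l(L, K) = (-5 + K)*(2 + L) (l(L, K) = (2 + L)*(-5 + K) = (-5 + K)*(2 + L))
f(c, D) = (-12 + D)/(-19 + c) (f(c, D) = (D - 12)/(c - 19) = (-12 + D)/(-19 + c))
F = 1659/61 (F = ((-12 + (-10 - 5*(-3) + 2*(-4) - 4*(-3)))/(-19 - 42))*(-1*(-553)) = ((-12 + (-10 + 15 - 8 + 12))/(-61))*553 = -(-12 + 9)/61*553 = -1/61*(-3)*553 = (3/61)*553 = 1659/61 ≈ 27.197)
1/(-5922780 + F) = 1/(-5922780 + 1659/61) = 1/(-361287921/61) = -61/361287921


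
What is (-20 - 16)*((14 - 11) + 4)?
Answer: -252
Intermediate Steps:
(-20 - 16)*((14 - 11) + 4) = -36*(3 + 4) = -36*7 = -252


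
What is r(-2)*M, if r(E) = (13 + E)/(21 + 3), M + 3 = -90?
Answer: -341/8 ≈ -42.625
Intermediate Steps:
M = -93 (M = -3 - 90 = -93)
r(E) = 13/24 + E/24 (r(E) = (13 + E)/24 = (13 + E)*(1/24) = 13/24 + E/24)
r(-2)*M = (13/24 + (1/24)*(-2))*(-93) = (13/24 - 1/12)*(-93) = (11/24)*(-93) = -341/8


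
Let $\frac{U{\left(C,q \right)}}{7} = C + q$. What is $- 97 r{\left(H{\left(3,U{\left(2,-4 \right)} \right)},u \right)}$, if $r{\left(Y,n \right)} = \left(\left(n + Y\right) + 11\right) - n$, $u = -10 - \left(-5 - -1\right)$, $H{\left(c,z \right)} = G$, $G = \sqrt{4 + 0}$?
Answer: $-1261$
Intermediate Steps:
$U{\left(C,q \right)} = 7 C + 7 q$ ($U{\left(C,q \right)} = 7 \left(C + q\right) = 7 C + 7 q$)
$G = 2$ ($G = \sqrt{4} = 2$)
$H{\left(c,z \right)} = 2$
$u = -6$ ($u = -10 - \left(-5 + 1\right) = -10 - -4 = -10 + 4 = -6$)
$r{\left(Y,n \right)} = 11 + Y$ ($r{\left(Y,n \right)} = \left(\left(Y + n\right) + 11\right) - n = \left(11 + Y + n\right) - n = 11 + Y$)
$- 97 r{\left(H{\left(3,U{\left(2,-4 \right)} \right)},u \right)} = - 97 \left(11 + 2\right) = \left(-97\right) 13 = -1261$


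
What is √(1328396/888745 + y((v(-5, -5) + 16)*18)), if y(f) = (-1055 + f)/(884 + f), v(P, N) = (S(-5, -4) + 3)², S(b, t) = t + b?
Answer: √37320995335/161590 ≈ 1.1955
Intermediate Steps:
S(b, t) = b + t
v(P, N) = 36 (v(P, N) = ((-5 - 4) + 3)² = (-9 + 3)² = (-6)² = 36)
y(f) = (-1055 + f)/(884 + f)
√(1328396/888745 + y((v(-5, -5) + 16)*18)) = √(1328396/888745 + (-1055 + (36 + 16)*18)/(884 + (36 + 16)*18)) = √(1328396*(1/888745) + (-1055 + 52*18)/(884 + 52*18)) = √(1328396/888745 + (-1055 + 936)/(884 + 936)) = √(1328396/888745 - 119/1820) = √(1328396/888745 + (1/1820)*(-119)) = √(1328396/888745 - 17/260) = √(5081143/3554980) = √37320995335/161590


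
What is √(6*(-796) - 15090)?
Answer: I*√19866 ≈ 140.95*I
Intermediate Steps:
√(6*(-796) - 15090) = √(-4776 - 15090) = √(-19866) = I*√19866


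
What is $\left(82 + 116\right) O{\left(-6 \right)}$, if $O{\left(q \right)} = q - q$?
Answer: $0$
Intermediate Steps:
$O{\left(q \right)} = 0$
$\left(82 + 116\right) O{\left(-6 \right)} = \left(82 + 116\right) 0 = 198 \cdot 0 = 0$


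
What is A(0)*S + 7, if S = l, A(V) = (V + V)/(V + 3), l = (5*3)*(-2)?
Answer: 7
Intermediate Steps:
l = -30 (l = 15*(-2) = -30)
A(V) = 2*V/(3 + V) (A(V) = (2*V)/(3 + V) = 2*V/(3 + V))
S = -30
A(0)*S + 7 = (2*0/(3 + 0))*(-30) + 7 = (2*0/3)*(-30) + 7 = (2*0*(1/3))*(-30) + 7 = 0*(-30) + 7 = 0 + 7 = 7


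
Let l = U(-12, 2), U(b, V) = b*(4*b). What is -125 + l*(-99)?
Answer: -57149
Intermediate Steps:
U(b, V) = 4*b²
l = 576 (l = 4*(-12)² = 4*144 = 576)
-125 + l*(-99) = -125 + 576*(-99) = -125 - 57024 = -57149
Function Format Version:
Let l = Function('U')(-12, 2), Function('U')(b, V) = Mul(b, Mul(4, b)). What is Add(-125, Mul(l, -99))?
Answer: -57149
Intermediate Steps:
Function('U')(b, V) = Mul(4, Pow(b, 2))
l = 576 (l = Mul(4, Pow(-12, 2)) = Mul(4, 144) = 576)
Add(-125, Mul(l, -99)) = Add(-125, Mul(576, -99)) = Add(-125, -57024) = -57149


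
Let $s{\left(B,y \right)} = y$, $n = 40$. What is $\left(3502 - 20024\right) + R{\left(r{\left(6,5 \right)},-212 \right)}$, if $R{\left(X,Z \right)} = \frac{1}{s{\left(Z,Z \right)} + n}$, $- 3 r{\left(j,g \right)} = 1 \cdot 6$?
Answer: $- \frac{2841785}{172} \approx -16522.0$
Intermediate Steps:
$r{\left(j,g \right)} = -2$ ($r{\left(j,g \right)} = - \frac{1 \cdot 6}{3} = \left(- \frac{1}{3}\right) 6 = -2$)
$R{\left(X,Z \right)} = \frac{1}{40 + Z}$ ($R{\left(X,Z \right)} = \frac{1}{Z + 40} = \frac{1}{40 + Z}$)
$\left(3502 - 20024\right) + R{\left(r{\left(6,5 \right)},-212 \right)} = \left(3502 - 20024\right) + \frac{1}{40 - 212} = -16522 + \frac{1}{-172} = -16522 - \frac{1}{172} = - \frac{2841785}{172}$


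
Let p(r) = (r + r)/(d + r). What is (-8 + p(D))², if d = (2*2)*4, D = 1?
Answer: 17956/289 ≈ 62.131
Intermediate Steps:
d = 16 (d = 4*4 = 16)
p(r) = 2*r/(16 + r) (p(r) = (r + r)/(16 + r) = (2*r)/(16 + r) = 2*r/(16 + r))
(-8 + p(D))² = (-8 + 2*1/(16 + 1))² = (-8 + 2*1/17)² = (-8 + 2*1*(1/17))² = (-8 + 2/17)² = (-134/17)² = 17956/289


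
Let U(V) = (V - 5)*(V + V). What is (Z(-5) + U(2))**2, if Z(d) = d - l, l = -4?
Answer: 169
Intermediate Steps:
U(V) = 2*V*(-5 + V) (U(V) = (-5 + V)*(2*V) = 2*V*(-5 + V))
Z(d) = 4 + d (Z(d) = d - 1*(-4) = d + 4 = 4 + d)
(Z(-5) + U(2))**2 = ((4 - 5) + 2*2*(-5 + 2))**2 = (-1 + 2*2*(-3))**2 = (-1 - 12)**2 = (-13)**2 = 169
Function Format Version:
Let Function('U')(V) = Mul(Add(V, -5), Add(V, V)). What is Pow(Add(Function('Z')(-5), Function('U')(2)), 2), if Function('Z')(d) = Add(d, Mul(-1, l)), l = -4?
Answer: 169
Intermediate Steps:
Function('U')(V) = Mul(2, V, Add(-5, V)) (Function('U')(V) = Mul(Add(-5, V), Mul(2, V)) = Mul(2, V, Add(-5, V)))
Function('Z')(d) = Add(4, d) (Function('Z')(d) = Add(d, Mul(-1, -4)) = Add(d, 4) = Add(4, d))
Pow(Add(Function('Z')(-5), Function('U')(2)), 2) = Pow(Add(Add(4, -5), Mul(2, 2, Add(-5, 2))), 2) = Pow(Add(-1, Mul(2, 2, -3)), 2) = Pow(Add(-1, -12), 2) = Pow(-13, 2) = 169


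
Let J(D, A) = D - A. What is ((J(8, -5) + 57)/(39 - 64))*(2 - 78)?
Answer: 1064/5 ≈ 212.80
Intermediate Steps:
((J(8, -5) + 57)/(39 - 64))*(2 - 78) = (((8 - 1*(-5)) + 57)/(39 - 64))*(2 - 78) = (((8 + 5) + 57)/(-25))*(-76) = ((13 + 57)*(-1/25))*(-76) = (70*(-1/25))*(-76) = -14/5*(-76) = 1064/5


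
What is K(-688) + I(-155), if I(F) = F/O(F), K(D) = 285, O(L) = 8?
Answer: 2125/8 ≈ 265.63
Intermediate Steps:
I(F) = F/8
K(-688) + I(-155) = 285 + (1/8)*(-155) = 285 - 155/8 = 2125/8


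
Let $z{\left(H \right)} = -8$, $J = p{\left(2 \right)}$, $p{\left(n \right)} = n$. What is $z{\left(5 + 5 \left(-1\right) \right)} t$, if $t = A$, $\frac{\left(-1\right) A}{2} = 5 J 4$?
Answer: $640$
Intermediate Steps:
$J = 2$
$A = -80$ ($A = - 2 \cdot 5 \cdot 2 \cdot 4 = - 2 \cdot 10 \cdot 4 = \left(-2\right) 40 = -80$)
$t = -80$
$z{\left(5 + 5 \left(-1\right) \right)} t = \left(-8\right) \left(-80\right) = 640$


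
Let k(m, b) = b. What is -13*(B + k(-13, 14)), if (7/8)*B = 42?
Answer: -806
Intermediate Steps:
B = 48 (B = (8/7)*42 = 48)
-13*(B + k(-13, 14)) = -13*(48 + 14) = -13*62 = -806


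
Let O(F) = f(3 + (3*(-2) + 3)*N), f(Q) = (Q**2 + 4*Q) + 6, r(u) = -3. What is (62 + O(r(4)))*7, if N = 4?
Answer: 791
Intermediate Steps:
f(Q) = 6 + Q**2 + 4*Q
O(F) = 51 (O(F) = 6 + (3 + (3*(-2) + 3)*4)**2 + 4*(3 + (3*(-2) + 3)*4) = 6 + (3 + (-6 + 3)*4)**2 + 4*(3 + (-6 + 3)*4) = 6 + (3 - 3*4)**2 + 4*(3 - 3*4) = 6 + (3 - 12)**2 + 4*(3 - 12) = 6 + (-9)**2 + 4*(-9) = 6 + 81 - 36 = 51)
(62 + O(r(4)))*7 = (62 + 51)*7 = 113*7 = 791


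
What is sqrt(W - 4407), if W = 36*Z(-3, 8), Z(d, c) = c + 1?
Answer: I*sqrt(4083) ≈ 63.898*I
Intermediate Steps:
Z(d, c) = 1 + c
W = 324 (W = 36*(1 + 8) = 36*9 = 324)
sqrt(W - 4407) = sqrt(324 - 4407) = sqrt(-4083) = I*sqrt(4083)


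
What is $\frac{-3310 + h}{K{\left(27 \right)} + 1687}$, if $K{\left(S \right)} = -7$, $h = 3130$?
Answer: $- \frac{3}{28} \approx -0.10714$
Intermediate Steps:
$\frac{-3310 + h}{K{\left(27 \right)} + 1687} = \frac{-3310 + 3130}{-7 + 1687} = - \frac{180}{1680} = \left(-180\right) \frac{1}{1680} = - \frac{3}{28}$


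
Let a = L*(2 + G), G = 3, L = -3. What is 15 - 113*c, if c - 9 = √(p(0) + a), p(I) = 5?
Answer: -1002 - 113*I*√10 ≈ -1002.0 - 357.34*I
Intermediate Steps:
a = -15 (a = -3*(2 + 3) = -3*5 = -15)
c = 9 + I*√10 (c = 9 + √(5 - 15) = 9 + √(-10) = 9 + I*√10 ≈ 9.0 + 3.1623*I)
15 - 113*c = 15 - 113*(9 + I*√10) = 15 + (-1017 - 113*I*√10) = -1002 - 113*I*√10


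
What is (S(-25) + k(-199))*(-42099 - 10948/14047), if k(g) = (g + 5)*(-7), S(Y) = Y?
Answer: -788303676133/14047 ≈ -5.6119e+7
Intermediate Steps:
k(g) = -35 - 7*g (k(g) = (5 + g)*(-7) = -35 - 7*g)
(S(-25) + k(-199))*(-42099 - 10948/14047) = (-25 + (-35 - 7*(-199)))*(-42099 - 10948/14047) = (-25 + (-35 + 1393))*(-42099 - 10948*1/14047) = (-25 + 1358)*(-42099 - 10948/14047) = 1333*(-591375601/14047) = -788303676133/14047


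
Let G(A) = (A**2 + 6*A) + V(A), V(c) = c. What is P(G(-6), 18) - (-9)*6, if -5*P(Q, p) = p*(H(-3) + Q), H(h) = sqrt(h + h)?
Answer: 378/5 - 18*I*sqrt(6)/5 ≈ 75.6 - 8.8182*I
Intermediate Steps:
G(A) = A**2 + 7*A (G(A) = (A**2 + 6*A) + A = A**2 + 7*A)
H(h) = sqrt(2)*sqrt(h) (H(h) = sqrt(2*h) = sqrt(2)*sqrt(h))
P(Q, p) = -p*(Q + I*sqrt(6))/5 (P(Q, p) = -p*(sqrt(2)*sqrt(-3) + Q)/5 = -p*(sqrt(2)*(I*sqrt(3)) + Q)/5 = -p*(I*sqrt(6) + Q)/5 = -p*(Q + I*sqrt(6))/5)
P(G(-6), 18) - (-9)*6 = -1/5*18*(-6*(7 - 6) + I*sqrt(6)) - (-9)*6 = -1/5*18*(-6*1 + I*sqrt(6)) - 1*(-54) = -1/5*18*(-6 + I*sqrt(6)) + 54 = (108/5 - 18*I*sqrt(6)/5) + 54 = 378/5 - 18*I*sqrt(6)/5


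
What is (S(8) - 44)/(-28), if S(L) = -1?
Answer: 45/28 ≈ 1.6071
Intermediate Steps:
(S(8) - 44)/(-28) = (-1 - 44)/(-28) = -1/28*(-45) = 45/28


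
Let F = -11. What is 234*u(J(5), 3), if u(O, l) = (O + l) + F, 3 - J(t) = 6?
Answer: -2574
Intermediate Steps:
J(t) = -3 (J(t) = 3 - 1*6 = 3 - 6 = -3)
u(O, l) = -11 + O + l (u(O, l) = (O + l) - 11 = -11 + O + l)
234*u(J(5), 3) = 234*(-11 - 3 + 3) = 234*(-11) = -2574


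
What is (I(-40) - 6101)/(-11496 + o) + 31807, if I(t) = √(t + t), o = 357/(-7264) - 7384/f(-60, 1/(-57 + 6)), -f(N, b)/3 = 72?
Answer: 71503092593113/2247992455 - 784512*I*√5/2247992455 ≈ 31808.0 - 0.00078035*I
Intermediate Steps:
f(N, b) = -216 (f(N, b) = -3*72 = -216)
o = 6695033/196128 (o = 357/(-7264) - 7384/(-216) = 357*(-1/7264) - 7384*(-1/216) = -357/7264 + 923/27 = 6695033/196128 ≈ 34.136)
I(t) = √2*√t (I(t) = √(2*t) = √2*√t)
(I(-40) - 6101)/(-11496 + o) + 31807 = (√2*√(-40) - 6101)/(-11496 + 6695033/196128) + 31807 = (√2*(2*I*√10) - 6101)/(-2247992455/196128) + 31807 = (4*I*√5 - 6101)*(-196128/2247992455) + 31807 = (-6101 + 4*I*√5)*(-196128/2247992455) + 31807 = (1196576928/2247992455 - 784512*I*√5/2247992455) + 31807 = 71503092593113/2247992455 - 784512*I*√5/2247992455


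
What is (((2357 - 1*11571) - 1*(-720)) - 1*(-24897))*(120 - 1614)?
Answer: -24506082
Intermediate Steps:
(((2357 - 1*11571) - 1*(-720)) - 1*(-24897))*(120 - 1614) = (((2357 - 11571) + 720) + 24897)*(-1494) = ((-9214 + 720) + 24897)*(-1494) = (-8494 + 24897)*(-1494) = 16403*(-1494) = -24506082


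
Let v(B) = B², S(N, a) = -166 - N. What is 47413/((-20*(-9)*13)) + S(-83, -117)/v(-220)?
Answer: 114729749/5662800 ≈ 20.260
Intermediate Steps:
47413/((-20*(-9)*13)) + S(-83, -117)/v(-220) = 47413/((-20*(-9)*13)) + (-166 - 1*(-83))/((-220)²) = 47413/((180*13)) + (-166 + 83)/48400 = 47413/2340 - 83*1/48400 = 47413*(1/2340) - 83/48400 = 47413/2340 - 83/48400 = 114729749/5662800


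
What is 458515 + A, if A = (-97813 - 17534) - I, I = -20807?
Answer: 363975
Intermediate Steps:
A = -94540 (A = (-97813 - 17534) - 1*(-20807) = -115347 + 20807 = -94540)
458515 + A = 458515 - 94540 = 363975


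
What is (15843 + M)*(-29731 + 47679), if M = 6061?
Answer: 393132992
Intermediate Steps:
(15843 + M)*(-29731 + 47679) = (15843 + 6061)*(-29731 + 47679) = 21904*17948 = 393132992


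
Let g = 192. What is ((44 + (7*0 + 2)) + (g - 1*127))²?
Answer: 12321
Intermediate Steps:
((44 + (7*0 + 2)) + (g - 1*127))² = ((44 + (7*0 + 2)) + (192 - 1*127))² = ((44 + (0 + 2)) + (192 - 127))² = ((44 + 2) + 65)² = (46 + 65)² = 111² = 12321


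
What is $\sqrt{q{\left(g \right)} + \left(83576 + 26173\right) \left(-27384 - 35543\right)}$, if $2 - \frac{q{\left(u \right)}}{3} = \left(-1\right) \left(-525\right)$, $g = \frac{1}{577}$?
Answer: $6 i \sqrt{191838247} \approx 83103.0 i$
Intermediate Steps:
$g = \frac{1}{577} \approx 0.0017331$
$q{\left(u \right)} = -1569$ ($q{\left(u \right)} = 6 - 3 \left(\left(-1\right) \left(-525\right)\right) = 6 - 1575 = -1569$)
$\sqrt{q{\left(g \right)} + \left(83576 + 26173\right) \left(-27384 - 35543\right)} = \sqrt{-1569 + \left(83576 + 26173\right) \left(-27384 - 35543\right)} = \sqrt{-1569 + 109749 \left(-27384 - 35543\right)} = \sqrt{-1569 + 109749 \left(-62927\right)} = \sqrt{-1569 - 6906175323} = \sqrt{-6906176892} = 6 i \sqrt{191838247}$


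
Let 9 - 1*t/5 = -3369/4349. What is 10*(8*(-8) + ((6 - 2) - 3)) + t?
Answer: -2527320/4349 ≈ -581.13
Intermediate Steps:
t = 212550/4349 (t = 45 - (-16845)/4349 = 45 - 5*(-3369/4349) = 45 + 16845/4349 = 212550/4349 ≈ 48.873)
10*(8*(-8) + ((6 - 2) - 3)) + t = 10*(8*(-8) + ((6 - 2) - 3)) + 212550/4349 = 10*(-64 + (4 - 3)) + 212550/4349 = 10*(-64 + 1) + 212550/4349 = 10*(-63) + 212550/4349 = -630 + 212550/4349 = -2527320/4349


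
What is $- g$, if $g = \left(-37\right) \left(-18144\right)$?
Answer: $-671328$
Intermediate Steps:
$g = 671328$
$- g = \left(-1\right) 671328 = -671328$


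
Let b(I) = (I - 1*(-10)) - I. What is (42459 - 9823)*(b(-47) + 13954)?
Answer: 455729104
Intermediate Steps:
b(I) = 10 (b(I) = (I + 10) - I = (10 + I) - I = 10)
(42459 - 9823)*(b(-47) + 13954) = (42459 - 9823)*(10 + 13954) = 32636*13964 = 455729104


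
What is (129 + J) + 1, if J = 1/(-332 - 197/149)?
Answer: 6456301/49665 ≈ 130.00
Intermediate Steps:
J = -149/49665 (J = 1/(-332 - 197*1/149) = 1/(-332 - 197/149) = 1/(-49665/149) = -149/49665 ≈ -0.0030001)
(129 + J) + 1 = (129 - 149/49665) + 1 = 6406636/49665 + 1 = 6456301/49665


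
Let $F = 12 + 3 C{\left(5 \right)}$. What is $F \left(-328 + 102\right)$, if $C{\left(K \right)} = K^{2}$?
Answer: $-19662$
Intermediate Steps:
$F = 87$ ($F = 12 + 3 \cdot 5^{2} = 12 + 3 \cdot 25 = 12 + 75 = 87$)
$F \left(-328 + 102\right) = 87 \left(-328 + 102\right) = 87 \left(-226\right) = -19662$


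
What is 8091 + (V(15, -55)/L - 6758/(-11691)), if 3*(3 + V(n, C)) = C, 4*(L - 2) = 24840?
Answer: 146911624015/18156123 ≈ 8091.6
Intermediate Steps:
L = 6212 (L = 2 + (1/4)*24840 = 2 + 6210 = 6212)
V(n, C) = -3 + C/3
8091 + (V(15, -55)/L - 6758/(-11691)) = 8091 + ((-3 + (1/3)*(-55))/6212 - 6758/(-11691)) = 8091 + ((-3 - 55/3)*(1/6212) - 6758*(-1/11691)) = 8091 + (-64/3*1/6212 + 6758/11691) = 8091 + (-16/4659 + 6758/11691) = 8091 + 10432822/18156123 = 146911624015/18156123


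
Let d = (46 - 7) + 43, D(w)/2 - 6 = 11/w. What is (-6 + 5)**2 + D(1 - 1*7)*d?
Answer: 2053/3 ≈ 684.33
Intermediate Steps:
D(w) = 12 + 22/w (D(w) = 12 + 2*(11/w) = 12 + 22/w)
d = 82 (d = 39 + 43 = 82)
(-6 + 5)**2 + D(1 - 1*7)*d = (-6 + 5)**2 + (12 + 22/(1 - 1*7))*82 = (-1)**2 + (12 + 22/(1 - 7))*82 = 1 + (12 + 22/(-6))*82 = 1 + (12 + 22*(-1/6))*82 = 1 + (12 - 11/3)*82 = 1 + (25/3)*82 = 1 + 2050/3 = 2053/3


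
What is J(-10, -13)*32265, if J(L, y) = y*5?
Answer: -2097225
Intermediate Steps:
J(L, y) = 5*y
J(-10, -13)*32265 = (5*(-13))*32265 = -65*32265 = -2097225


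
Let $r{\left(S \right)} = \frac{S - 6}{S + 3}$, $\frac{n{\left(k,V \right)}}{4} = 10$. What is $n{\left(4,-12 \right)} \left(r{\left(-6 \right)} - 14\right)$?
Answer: $-400$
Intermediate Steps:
$n{\left(k,V \right)} = 40$ ($n{\left(k,V \right)} = 4 \cdot 10 = 40$)
$r{\left(S \right)} = \frac{-6 + S}{3 + S}$
$n{\left(4,-12 \right)} \left(r{\left(-6 \right)} - 14\right) = 40 \left(\frac{-6 - 6}{3 - 6} - 14\right) = 40 \left(\frac{1}{-3} \left(-12\right) - 14\right) = 40 \left(\left(- \frac{1}{3}\right) \left(-12\right) - 14\right) = 40 \left(4 - 14\right) = 40 \left(-10\right) = -400$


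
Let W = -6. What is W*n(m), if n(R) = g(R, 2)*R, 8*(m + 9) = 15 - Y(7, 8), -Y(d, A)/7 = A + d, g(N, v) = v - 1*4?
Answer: 72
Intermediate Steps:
g(N, v) = -4 + v (g(N, v) = v - 4 = -4 + v)
Y(d, A) = -7*A - 7*d (Y(d, A) = -7*(A + d) = -7*A - 7*d)
m = 6 (m = -9 + (15 - (-7*8 - 7*7))/8 = -9 + (15 - (-56 - 49))/8 = -9 + (15 - 1*(-105))/8 = -9 + (15 + 105)/8 = -9 + (1/8)*120 = -9 + 15 = 6)
n(R) = -2*R (n(R) = (-4 + 2)*R = -2*R)
W*n(m) = -(-12)*6 = -6*(-12) = 72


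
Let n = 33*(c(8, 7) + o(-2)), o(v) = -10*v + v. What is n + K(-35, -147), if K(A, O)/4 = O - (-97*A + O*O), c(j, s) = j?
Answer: -99746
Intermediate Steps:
K(A, O) = -4*O² + 4*O + 388*A (K(A, O) = 4*(O - (-97*A + O*O)) = 4*(O - (-97*A + O²)) = 4*(O - (O² - 97*A)) = 4*(O + (-O² + 97*A)) = 4*(O - O² + 97*A) = -4*O² + 4*O + 388*A)
o(v) = -9*v
n = 858 (n = 33*(8 - 9*(-2)) = 33*(8 + 18) = 33*26 = 858)
n + K(-35, -147) = 858 + (-4*(-147)² + 4*(-147) + 388*(-35)) = 858 + (-4*21609 - 588 - 13580) = 858 + (-86436 - 588 - 13580) = 858 - 100604 = -99746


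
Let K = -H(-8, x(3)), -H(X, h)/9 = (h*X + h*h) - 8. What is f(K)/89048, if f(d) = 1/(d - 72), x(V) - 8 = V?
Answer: 1/13624344 ≈ 7.3398e-8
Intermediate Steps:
x(V) = 8 + V
H(X, h) = 72 - 9*h² - 9*X*h (H(X, h) = -9*((h*X + h*h) - 8) = -9*((X*h + h²) - 8) = -9*((h² + X*h) - 8) = -9*(-8 + h² + X*h) = 72 - 9*h² - 9*X*h)
K = 225 (K = -(72 - 9*(8 + 3)² - 9*(-8)*(8 + 3)) = -(72 - 9*11² - 9*(-8)*11) = -(72 - 9*121 + 792) = -(72 - 1089 + 792) = -1*(-225) = 225)
f(d) = 1/(-72 + d)
f(K)/89048 = 1/((-72 + 225)*89048) = (1/89048)/153 = (1/153)*(1/89048) = 1/13624344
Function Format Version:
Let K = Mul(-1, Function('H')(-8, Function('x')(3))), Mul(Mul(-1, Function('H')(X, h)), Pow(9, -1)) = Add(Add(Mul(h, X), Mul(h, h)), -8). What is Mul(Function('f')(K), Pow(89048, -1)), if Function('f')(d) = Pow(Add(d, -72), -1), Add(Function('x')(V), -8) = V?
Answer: Rational(1, 13624344) ≈ 7.3398e-8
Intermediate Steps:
Function('x')(V) = Add(8, V)
Function('H')(X, h) = Add(72, Mul(-9, Pow(h, 2)), Mul(-9, X, h)) (Function('H')(X, h) = Mul(-9, Add(Add(Mul(h, X), Mul(h, h)), -8)) = Mul(-9, Add(Add(Mul(X, h), Pow(h, 2)), -8)) = Mul(-9, Add(Add(Pow(h, 2), Mul(X, h)), -8)) = Mul(-9, Add(-8, Pow(h, 2), Mul(X, h))) = Add(72, Mul(-9, Pow(h, 2)), Mul(-9, X, h)))
K = 225 (K = Mul(-1, Add(72, Mul(-9, Pow(Add(8, 3), 2)), Mul(-9, -8, Add(8, 3)))) = Mul(-1, Add(72, Mul(-9, Pow(11, 2)), Mul(-9, -8, 11))) = Mul(-1, Add(72, Mul(-9, 121), 792)) = Mul(-1, Add(72, -1089, 792)) = Mul(-1, -225) = 225)
Function('f')(d) = Pow(Add(-72, d), -1)
Mul(Function('f')(K), Pow(89048, -1)) = Mul(Pow(Add(-72, 225), -1), Pow(89048, -1)) = Mul(Pow(153, -1), Rational(1, 89048)) = Mul(Rational(1, 153), Rational(1, 89048)) = Rational(1, 13624344)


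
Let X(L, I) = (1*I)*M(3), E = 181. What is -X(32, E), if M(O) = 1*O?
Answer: -543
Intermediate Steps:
M(O) = O
X(L, I) = 3*I (X(L, I) = (1*I)*3 = I*3 = 3*I)
-X(32, E) = -3*181 = -1*543 = -543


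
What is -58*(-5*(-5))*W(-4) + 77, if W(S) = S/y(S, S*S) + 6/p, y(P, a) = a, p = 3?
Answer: -4921/2 ≈ -2460.5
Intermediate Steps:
W(S) = 2 + 1/S (W(S) = S/((S*S)) + 6/3 = S/(S²) + 6*(⅓) = S/S² + 2 = 1/S + 2 = 2 + 1/S)
-58*(-5*(-5))*W(-4) + 77 = -58*(-5*(-5))*(2 + 1/(-4)) + 77 = -1450*(2 - ¼) + 77 = -1450*7/4 + 77 = -58*175/4 + 77 = -5075/2 + 77 = -4921/2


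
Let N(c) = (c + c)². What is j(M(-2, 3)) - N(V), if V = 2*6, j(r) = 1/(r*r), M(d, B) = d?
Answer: -2303/4 ≈ -575.75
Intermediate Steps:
j(r) = r⁻²
V = 12
N(c) = 4*c² (N(c) = (2*c)² = 4*c²)
j(M(-2, 3)) - N(V) = (-2)⁻² - 4*12² = ¼ - 4*144 = ¼ - 1*576 = ¼ - 576 = -2303/4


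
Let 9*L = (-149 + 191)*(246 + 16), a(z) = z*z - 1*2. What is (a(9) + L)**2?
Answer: 15249025/9 ≈ 1.6943e+6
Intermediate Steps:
a(z) = -2 + z**2 (a(z) = z**2 - 2 = -2 + z**2)
L = 3668/3 (L = ((-149 + 191)*(246 + 16))/9 = (42*262)/9 = (1/9)*11004 = 3668/3 ≈ 1222.7)
(a(9) + L)**2 = ((-2 + 9**2) + 3668/3)**2 = ((-2 + 81) + 3668/3)**2 = (79 + 3668/3)**2 = (3905/3)**2 = 15249025/9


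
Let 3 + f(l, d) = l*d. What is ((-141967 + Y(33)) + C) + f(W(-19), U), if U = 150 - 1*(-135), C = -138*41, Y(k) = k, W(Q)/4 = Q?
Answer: -169255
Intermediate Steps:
W(Q) = 4*Q
C = -5658
U = 285 (U = 150 + 135 = 285)
f(l, d) = -3 + d*l (f(l, d) = -3 + l*d = -3 + d*l)
((-141967 + Y(33)) + C) + f(W(-19), U) = ((-141967 + 33) - 5658) + (-3 + 285*(4*(-19))) = (-141934 - 5658) + (-3 + 285*(-76)) = -147592 + (-3 - 21660) = -147592 - 21663 = -169255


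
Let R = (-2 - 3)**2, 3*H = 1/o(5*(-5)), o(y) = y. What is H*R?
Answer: -1/3 ≈ -0.33333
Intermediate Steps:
H = -1/75 (H = 1/(3*((5*(-5)))) = (1/3)/(-25) = (1/3)*(-1/25) = -1/75 ≈ -0.013333)
R = 25 (R = (-5)**2 = 25)
H*R = -1/75*25 = -1/3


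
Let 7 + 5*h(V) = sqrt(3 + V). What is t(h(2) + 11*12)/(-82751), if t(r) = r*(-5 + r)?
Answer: -410089/2068775 - 1281*sqrt(5)/2068775 ≈ -0.19961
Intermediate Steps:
h(V) = -7/5 + sqrt(3 + V)/5
t(h(2) + 11*12)/(-82751) = (((-7/5 + sqrt(3 + 2)/5) + 11*12)*(-5 + ((-7/5 + sqrt(3 + 2)/5) + 11*12)))/(-82751) = (((-7/5 + sqrt(5)/5) + 132)*(-5 + ((-7/5 + sqrt(5)/5) + 132)))*(-1/82751) = ((653/5 + sqrt(5)/5)*(-5 + (653/5 + sqrt(5)/5)))*(-1/82751) = ((653/5 + sqrt(5)/5)*(628/5 + sqrt(5)/5))*(-1/82751) = ((628/5 + sqrt(5)/5)*(653/5 + sqrt(5)/5))*(-1/82751) = -(628/5 + sqrt(5)/5)*(653/5 + sqrt(5)/5)/82751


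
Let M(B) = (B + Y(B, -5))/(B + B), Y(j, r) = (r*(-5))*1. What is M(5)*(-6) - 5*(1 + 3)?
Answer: -38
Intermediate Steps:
Y(j, r) = -5*r (Y(j, r) = -5*r*1 = -5*r)
M(B) = (25 + B)/(2*B) (M(B) = (B - 5*(-5))/(B + B) = (B + 25)/((2*B)) = (25 + B)*(1/(2*B)) = (25 + B)/(2*B))
M(5)*(-6) - 5*(1 + 3) = ((1/2)*(25 + 5)/5)*(-6) - 5*(1 + 3) = ((1/2)*(1/5)*30)*(-6) - 5*4 = 3*(-6) - 20 = -18 - 20 = -38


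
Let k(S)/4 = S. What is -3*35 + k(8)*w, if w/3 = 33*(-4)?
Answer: -12777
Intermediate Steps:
k(S) = 4*S
w = -396 (w = 3*(33*(-4)) = 3*(-132) = -396)
-3*35 + k(8)*w = -3*35 + (4*8)*(-396) = -105 + 32*(-396) = -105 - 12672 = -12777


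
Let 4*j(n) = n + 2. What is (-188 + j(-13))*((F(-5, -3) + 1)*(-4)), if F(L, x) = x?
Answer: -1526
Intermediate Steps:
j(n) = 1/2 + n/4 (j(n) = (n + 2)/4 = (2 + n)/4 = 1/2 + n/4)
(-188 + j(-13))*((F(-5, -3) + 1)*(-4)) = (-188 + (1/2 + (1/4)*(-13)))*((-3 + 1)*(-4)) = (-188 + (1/2 - 13/4))*(-2*(-4)) = (-188 - 11/4)*8 = -763/4*8 = -1526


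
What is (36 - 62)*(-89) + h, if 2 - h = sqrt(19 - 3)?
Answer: 2312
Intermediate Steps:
h = -2 (h = 2 - sqrt(19 - 3) = 2 - sqrt(16) = 2 - 1*4 = 2 - 4 = -2)
(36 - 62)*(-89) + h = (36 - 62)*(-89) - 2 = -26*(-89) - 2 = 2314 - 2 = 2312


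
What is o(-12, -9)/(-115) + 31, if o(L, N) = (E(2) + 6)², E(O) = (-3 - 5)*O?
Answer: 693/23 ≈ 30.130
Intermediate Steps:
E(O) = -8*O
o(L, N) = 100 (o(L, N) = (-8*2 + 6)² = (-16 + 6)² = (-10)² = 100)
o(-12, -9)/(-115) + 31 = 100/(-115) + 31 = 100*(-1/115) + 31 = -20/23 + 31 = 693/23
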